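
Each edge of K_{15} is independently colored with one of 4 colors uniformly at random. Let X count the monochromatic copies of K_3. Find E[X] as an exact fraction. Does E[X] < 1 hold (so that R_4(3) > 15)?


E[X] = C(15, 3) · 4^{1 − 3} = 455 · 4^{−2} = 455/16.
As a reduced fraction: E[X] = 455/16 ≈ 28.438.
Is E[X] < 1? NO.
Since E[X] ≥ 1, the first-moment bound is inconclusive at n = 15; it does NOT by itself certify R_4(3) > 15.

E[X] = 455/16 ≈ 28.438; E[X] ≥ 1; first-moment method inconclusive here.


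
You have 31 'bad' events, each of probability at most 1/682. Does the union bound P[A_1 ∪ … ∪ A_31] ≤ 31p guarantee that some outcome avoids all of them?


Union bound: P[∪_{i=1}^{31} A_i] ≤ Σ_i P[A_i] ≤ 31·p = 31·(1/682) = 1/22.
Numerically: 1/22 ≈ 0.0455.
Is 1/22 < 1? YES.
Since P[∪ A_i] ≤ 1/22 < 1, the complement has P[∩ A_i^c] ≥ 1 − 1/22 = 21/22 > 0, so some outcome avoids every A_i.

31·p = 1/22 ≈ 0.0455; existence CERTIFIED by the union bound.


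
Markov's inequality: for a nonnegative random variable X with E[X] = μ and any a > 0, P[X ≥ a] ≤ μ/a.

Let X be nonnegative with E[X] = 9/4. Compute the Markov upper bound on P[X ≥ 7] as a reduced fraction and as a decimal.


μ = E[X] = 9/4, a = 7.
Markov: P[X ≥ 7] ≤ μ/a = (9/4)/7 = 9/28.
Numerically: ≈ 0.321429.
(Since a = 7 > μ = 2.250000, the bound 9/28 is < 1 and informative.)

P[X ≥ 7] ≤ 9/28 ≈ 0.321429.


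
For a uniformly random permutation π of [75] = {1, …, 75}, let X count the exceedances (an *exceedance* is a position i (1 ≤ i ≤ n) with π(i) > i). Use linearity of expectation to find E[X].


Write X = Σ_{i=1}^{75} X_i, where X_i = 1_{π(i) > i}.
For each fixed i, π(i) is uniform over {1, …, 75} (marginal of a uniform permutation), so P[π(i) > i] = (n − i)/n. Summing: Σ_{i=1}^{75} (n − i)/n = (0 + 1 + … + 74)/75 = 75(75 − 1)/(2·75) = (75 − 1)/2.
Hence E[X] = Σ_{i=1}^{75} (75 − i)/75 = 37 ≈ 37.00000.

E[X] = 37 = 37.00000.


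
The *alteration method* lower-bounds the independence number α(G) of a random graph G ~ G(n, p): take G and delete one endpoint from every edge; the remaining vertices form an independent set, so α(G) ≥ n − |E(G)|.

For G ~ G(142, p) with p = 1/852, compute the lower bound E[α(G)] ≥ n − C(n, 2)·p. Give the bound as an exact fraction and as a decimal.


E[|E(G)|] = C(142, 2)·p = 10011 · (1/852) = 47/4.
E[α(G)] ≥ n − E[|E(G)|] = 142 − 47/4 = 521/4.
Numerically: ≈ 130.250000.
(This is only a lower bound; the true E[α(G)] may be larger.)

E[α(G)] ≥ 521/4 ≈ 130.250000.


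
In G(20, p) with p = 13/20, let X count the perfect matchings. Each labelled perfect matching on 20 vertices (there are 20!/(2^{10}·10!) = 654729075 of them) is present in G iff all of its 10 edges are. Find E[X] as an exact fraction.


K_20 has 20!/(2^{10}·10!) = 654729075 labelled perfect matchings.
For each such perfect matching H, let X_H = 1 if all 10 edges of H are present in G. Then P[X_H = 1] = p^{10} = (13/20)^{10} = 137858491849/10240000000000.
Summing the indicators: E[X] = Σ_H E[X_H] = 654729075 · p^{10} = 654729075 · 137858491849/10240000000000 = 3610398513967632387/409600000000.
Numerically: E[X] ≈ 8.814e+06.

E[X] = 654729075 · (13/20)^{10} = 3610398513967632387/409600000000 ≈ 8.814e+06.


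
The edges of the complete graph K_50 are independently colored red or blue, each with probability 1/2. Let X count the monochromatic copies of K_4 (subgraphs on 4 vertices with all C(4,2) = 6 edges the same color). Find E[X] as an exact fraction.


Let X = Σ_S X_S over the C(50, 4) = 230300 subsets S of size 4, where X_S = 1 if the K_4 on S is monochromatic.
For a fixed S, the K_4 on S has C(4, 2) = 6 edges. P[all 6 edges red] = (1/2)^6, and likewise for blue, so P[monochromatic] = 2·(1/2)^6 = 2^{1 − 6} = 1/32.
By linearity: E[X] = C(50, 4) · 2^{1 − 6} = 230300 · 1/32 = 57575/8.
Numerically: E[X] ≈ 7196.87500.

E[X] = C(50,4)·2^(1−C(4,2)) = 57575/8 ≈ 7196.87500.


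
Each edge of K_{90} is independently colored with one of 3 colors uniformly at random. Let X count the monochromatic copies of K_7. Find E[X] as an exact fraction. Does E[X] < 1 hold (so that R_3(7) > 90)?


E[X] = C(90, 7) · 3^{1 − 21} = 7471375560 · 3^{−20} = 7471375560/3486784401.
As a reduced fraction: E[X] = 830152840/387420489 ≈ 2.142770.
Is E[X] < 1? NO.
Since E[X] ≥ 1, the first-moment bound is inconclusive at n = 90; it does NOT by itself certify R_3(7) > 90.

E[X] = 830152840/387420489 ≈ 2.142770; E[X] ≥ 1; first-moment method inconclusive here.


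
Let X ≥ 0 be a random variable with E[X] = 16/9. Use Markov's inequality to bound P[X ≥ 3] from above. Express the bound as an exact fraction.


μ = E[X] = 16/9, a = 3.
Markov: P[X ≥ 3] ≤ μ/a = (16/9)/3 = 16/27.
Numerically: ≈ 0.592593.
(Since a = 3 > μ = 1.777778, the bound 16/27 is < 1 and informative.)

P[X ≥ 3] ≤ 16/27 ≈ 0.592593.


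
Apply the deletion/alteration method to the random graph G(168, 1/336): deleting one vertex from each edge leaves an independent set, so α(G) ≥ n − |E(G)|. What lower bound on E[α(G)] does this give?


E[|E(G)|] = C(168, 2)·p = 14028 · (1/336) = 167/4.
E[α(G)] ≥ n − E[|E(G)|] = 168 − 167/4 = 505/4.
Numerically: ≈ 126.250.
(This is only a lower bound; the true E[α(G)] may be larger.)

E[α(G)] ≥ 505/4 ≈ 126.250.


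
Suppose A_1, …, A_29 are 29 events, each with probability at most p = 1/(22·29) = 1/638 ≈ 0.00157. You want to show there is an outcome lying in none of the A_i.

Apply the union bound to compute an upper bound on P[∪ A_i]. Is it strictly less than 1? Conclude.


Union bound: P[∪_{i=1}^{29} A_i] ≤ Σ_i P[A_i] ≤ 29·p = 29·(1/638) = 1/22.
Numerically: 1/22 ≈ 0.04545.
Is 1/22 < 1? YES.
Since P[∪ A_i] ≤ 1/22 < 1, the complement has P[∩ A_i^c] ≥ 1 − 1/22 = 21/22 > 0, so some outcome avoids every A_i.

29·p = 1/22 ≈ 0.04545; existence CERTIFIED by the union bound.


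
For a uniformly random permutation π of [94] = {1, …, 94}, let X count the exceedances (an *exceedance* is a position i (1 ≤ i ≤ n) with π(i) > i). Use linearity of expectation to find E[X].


Write X = Σ_{i=1}^{94} X_i, where X_i = 1_{π(i) > i}.
For each fixed i, π(i) is uniform over {1, …, 94} (marginal of a uniform permutation), so P[π(i) > i] = (n − i)/n. Summing: Σ_{i=1}^{94} (n − i)/n = (0 + 1 + … + 93)/94 = 94(94 − 1)/(2·94) = (94 − 1)/2.
Hence E[X] = Σ_{i=1}^{94} (94 − i)/94 = 93/2 ≈ 46.50000.

E[X] = 93/2 = 46.50000.


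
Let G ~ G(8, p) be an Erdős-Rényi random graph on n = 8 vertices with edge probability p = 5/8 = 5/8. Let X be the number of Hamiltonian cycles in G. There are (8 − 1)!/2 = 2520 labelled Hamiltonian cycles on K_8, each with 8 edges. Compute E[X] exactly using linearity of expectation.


K_8 has (8 − 1)!/2 = 2520 labelled Hamiltonian cycles.
For each such Hamiltonian cycle H, let X_H = 1 if all 8 edges of H are present in G. Then P[X_H = 1] = p^{8} = (5/8)^{8} = 390625/16777216.
By linearity: E[X] = Σ_H E[X_H] = 2520 · p^{8} = 2520 · 390625/16777216 = 123046875/2097152.
Numerically: E[X] ≈ 58.673.

E[X] = 2520 · (5/8)^{8} = 123046875/2097152 ≈ 58.673.


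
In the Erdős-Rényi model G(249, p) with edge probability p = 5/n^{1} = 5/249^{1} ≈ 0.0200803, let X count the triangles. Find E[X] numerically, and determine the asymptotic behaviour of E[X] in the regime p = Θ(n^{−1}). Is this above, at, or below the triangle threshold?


Number of potential triangles: C(249, 3) = 2542124.
Each occurs with probability p³ ≈ (0.0200803)³ ≈ 8.09677315e-06.
By linearity: E[X] = C(249, 3)·p³ ≈ 2542124 · 8.09677315e-06 ≈ 20.583001.
Here α = 1, so p = 5/n is exactly at the triangle threshold p ~ 1/n. Asymptotically E[X] → c³/6 = 5³/6 = 125/6 ≈ 20.833333, a bounded constant. In this regime the triangle count is asymptotically Poisson(c³/6).

E[X] ≈ 20.583001; in regime p = Θ(1/n^{1}) E[X] stays bounded (at the triangle threshold p ~ 1/n).


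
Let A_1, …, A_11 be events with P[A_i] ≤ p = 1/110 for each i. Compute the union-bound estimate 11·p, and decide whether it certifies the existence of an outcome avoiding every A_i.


Union bound: P[∪_{i=1}^{11} A_i] ≤ Σ_i P[A_i] ≤ 11·p = 11·(1/110) = 1/10.
Numerically: 1/10 ≈ 0.1000000.
Is 1/10 < 1? YES.
Since P[∪ A_i] ≤ 1/10 < 1, the complement has P[∩ A_i^c] ≥ 1 − 1/10 = 9/10 > 0, so some outcome avoids every A_i.

11·p = 1/10 ≈ 0.1000000; existence CERTIFIED by the union bound.


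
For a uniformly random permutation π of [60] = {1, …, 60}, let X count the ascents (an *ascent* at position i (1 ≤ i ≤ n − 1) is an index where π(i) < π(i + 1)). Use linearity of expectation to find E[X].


Write X = Σ X_I over i = 1, …, 59, with X_I the indicator of one ascent.
There are 59 indicators.
For each fixed i, the pair (π(i), π(i+1)) is a uniformly random ordered pair of distinct values from {1, …, 60}; by symmetry P[π(i) < π(i+1)] = 1/2.
By linearity: E[X] = 59 · (1/2) = (60 − 1) · (1/2) = 59/2 ≈ 29.5000.

E[X] = 59/2 = 29.5000.


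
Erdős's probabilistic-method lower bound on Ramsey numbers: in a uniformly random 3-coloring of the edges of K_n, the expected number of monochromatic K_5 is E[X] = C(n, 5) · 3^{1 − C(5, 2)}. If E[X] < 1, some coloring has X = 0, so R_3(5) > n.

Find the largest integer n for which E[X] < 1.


We need C(n, 5) · 3^{1 − 10} < 1, i.e. C(n, 5) < 3^{10 − 1} = 19683.
Check values of n near the boundary:
  n = 17: C(17, 5) = 6188; 6188 < 19683? YES
  n = 18: C(18, 5) = 8568; 8568 < 19683? YES
  n = 19: C(19, 5) = 11628; 11628 < 19683? YES
  n = 20: C(20, 5) = 15504; 15504 < 19683? YES
  n = 21: C(21, 5) = 20349; 20349 < 19683? NO
  n = 22: C(22, 5) = 26334; 26334 < 19683? NO
  n = 23: C(23, 5) = 33649; 33649 < 19683? NO
The largest n with C(n, 5) < 19683 is n = 20 (where E[X] = 5168/6561 ≈ 0.788). Hence R_3(5) > 20, i.e. R_3(5) ≥ 21.

Largest n = 20; hence R_3(5) > 20.


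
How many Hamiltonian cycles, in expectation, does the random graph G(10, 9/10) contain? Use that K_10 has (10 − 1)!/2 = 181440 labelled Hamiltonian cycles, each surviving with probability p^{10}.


K_10 has (10 − 1)!/2 = 181440 labelled Hamiltonian cycles.
For each such Hamiltonian cycle H, let X_H = 1 if all 10 edges of H are present in G. Then P[X_H = 1] = p^{10} = (9/10)^{10} = 3486784401/10000000000.
Summing the indicators: E[X] = Σ_H E[X_H] = 181440 · p^{10} = 181440 · 3486784401/10000000000 = 1977006755367/31250000.
Numerically: E[X] ≈ 63264.2.

E[X] = 181440 · (9/10)^{10} = 1977006755367/31250000 ≈ 63264.2.


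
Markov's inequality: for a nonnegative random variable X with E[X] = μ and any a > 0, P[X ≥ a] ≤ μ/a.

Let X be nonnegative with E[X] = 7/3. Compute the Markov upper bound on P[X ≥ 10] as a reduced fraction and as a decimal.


μ = E[X] = 7/3, a = 10.
Markov: P[X ≥ 10] ≤ μ/a = (7/3)/10 = 7/30.
Numerically: ≈ 0.233333.
(Since a = 10 > μ = 2.333333, the bound 7/30 is < 1 and informative.)

P[X ≥ 10] ≤ 7/30 ≈ 0.233333.


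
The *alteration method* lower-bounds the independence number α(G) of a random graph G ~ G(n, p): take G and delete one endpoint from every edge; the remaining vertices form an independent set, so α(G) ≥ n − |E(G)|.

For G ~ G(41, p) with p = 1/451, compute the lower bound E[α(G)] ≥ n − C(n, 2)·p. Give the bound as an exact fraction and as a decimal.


E[|E(G)|] = C(41, 2)·p = 820 · (1/451) = 20/11.
E[α(G)] ≥ n − E[|E(G)|] = 41 − 20/11 = 431/11.
Numerically: ≈ 39.18182.
(This is only a lower bound; the true E[α(G)] may be larger.)

E[α(G)] ≥ 431/11 ≈ 39.18182.


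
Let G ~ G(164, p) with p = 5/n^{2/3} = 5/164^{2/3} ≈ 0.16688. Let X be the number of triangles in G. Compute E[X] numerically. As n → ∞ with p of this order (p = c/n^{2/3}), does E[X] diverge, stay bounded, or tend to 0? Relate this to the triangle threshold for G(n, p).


Number of potential triangles: C(164, 3) = 721764.
Each occurs with probability p³ ≈ (0.16688)³ ≈ 4.6475312e-03.
By linearity: E[X] = C(164, 3)·p³ ≈ 721764 · 4.6475312e-03 ≈ 3354.42073.
Since α = 2/3 < 1, p = c/n^{2/3} ≫ 1/n is above the triangle threshold p ~ 1/n. Asymptotically E[X] ~ (c³/6)·n^{3(1−α)} = (5³/6)·n^{1} → ∞; triangles are abundant w.h.p.

E[X] ≈ 3354.42073; in regime p = Θ(1/n^{2/3}) E[X] diverges (above the triangle threshold p ~ 1/n).


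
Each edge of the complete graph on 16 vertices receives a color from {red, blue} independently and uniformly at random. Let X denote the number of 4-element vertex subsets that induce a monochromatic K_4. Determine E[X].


Let X = Σ_S X_S over the C(16, 4) = 1820 subsets S of size 4, where X_S = 1 if the K_4 on S is monochromatic.
For a fixed S, the K_4 on S has C(4, 2) = 6 edges. P[all 6 edges red] = (1/2)^6, and likewise for blue, so P[monochromatic] = 2·(1/2)^6 = 2^{1 − 6} = 1/32.
By linearity: E[X] = C(16, 4) · 2^{1 − 6} = 1820 · 1/32 = 455/8.
Numerically: E[X] ≈ 56.875.

E[X] = C(16,4)·2^(1−C(4,2)) = 455/8 ≈ 56.875.


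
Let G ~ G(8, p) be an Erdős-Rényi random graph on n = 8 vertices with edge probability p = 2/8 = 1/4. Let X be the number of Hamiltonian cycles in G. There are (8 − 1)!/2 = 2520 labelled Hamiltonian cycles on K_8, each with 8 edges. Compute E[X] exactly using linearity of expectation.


K_8 has (8 − 1)!/2 = 2520 labelled Hamiltonian cycles.
For each such Hamiltonian cycle H, let X_H = 1 if all 8 edges of H are present in G. Then P[X_H = 1] = p^{8} = (1/4)^{8} = 1/65536.
By linearity of expectation: E[X] = Σ_H E[X_H] = 2520 · p^{8} = 2520 · 1/65536 = 315/8192.
Numerically: E[X] ≈ 0.0384521.

E[X] = 2520 · (1/4)^{8} = 315/8192 ≈ 0.0384521.


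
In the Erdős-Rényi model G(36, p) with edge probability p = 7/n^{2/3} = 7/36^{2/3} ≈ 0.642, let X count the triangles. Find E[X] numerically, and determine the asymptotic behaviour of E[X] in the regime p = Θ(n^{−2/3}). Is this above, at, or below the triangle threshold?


Number of potential triangles: C(36, 3) = 7140.
Each occurs with probability p³ ≈ (0.642)³ ≈ 2.646605e-01.
By linearity: E[X] = C(36, 3)·p³ ≈ 7140 · 2.646605e-01 ≈ 1889.6759.
Since α = 2/3 < 1, p = c/n^{2/3} ≫ 1/n is above the triangle threshold p ~ 1/n. Asymptotically E[X] ~ (c³/6)·n^{3(1−α)} = (7³/6)·n^{1} → ∞; triangles are abundant w.h.p.

E[X] ≈ 1889.6759; in regime p = Θ(1/n^{2/3}) E[X] diverges (above the triangle threshold p ~ 1/n).


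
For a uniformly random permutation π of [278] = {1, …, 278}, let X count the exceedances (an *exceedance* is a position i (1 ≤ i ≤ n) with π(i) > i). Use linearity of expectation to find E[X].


Write X = Σ_{i=1}^{278} X_i, where X_i = 1_{π(i) > i}.
For each fixed i, π(i) is uniform over {1, …, 278} (marginal of a uniform permutation), so P[π(i) > i] = (n − i)/n. Summing: Σ_{i=1}^{278} (n − i)/n = (0 + 1 + … + 277)/278 = 278(278 − 1)/(2·278) = (278 − 1)/2.
Hence E[X] = Σ_{i=1}^{278} (278 − i)/278 = 277/2 ≈ 138.5000.

E[X] = 277/2 = 138.5000.


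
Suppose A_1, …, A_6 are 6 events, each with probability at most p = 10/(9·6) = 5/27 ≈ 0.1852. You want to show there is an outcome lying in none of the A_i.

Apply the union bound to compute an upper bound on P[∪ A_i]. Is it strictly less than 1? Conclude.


Union bound: P[∪_{i=1}^{6} A_i] ≤ Σ_i P[A_i] ≤ 6·p = 6·(5/27) = 10/9.
Numerically: 10/9 ≈ 1.1111.
Is 10/9 < 1? NO.
Since the bound 10/9 is ≥ 1, the union bound is uninformative here; it does NOT by itself certify existence.

6·p = 10/9 ≈ 1.1111; existence NOT certified by the union bound.


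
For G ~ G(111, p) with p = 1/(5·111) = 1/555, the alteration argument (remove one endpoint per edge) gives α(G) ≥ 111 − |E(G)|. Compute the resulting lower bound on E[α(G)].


E[|E(G)|] = C(111, 2)·p = 6105 · (1/555) = 11.
E[α(G)] ≥ n − E[|E(G)|] = 111 − 11 = 100.
Numerically: ≈ 100.00000.
(This is only a lower bound; the true E[α(G)] may be larger.)

E[α(G)] ≥ 100 ≈ 100.00000.


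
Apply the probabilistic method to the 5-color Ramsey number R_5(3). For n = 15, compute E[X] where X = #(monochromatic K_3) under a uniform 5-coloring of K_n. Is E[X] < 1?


E[X] = C(15, 3) · 5^{1 − 3} = 455 · 5^{−2} = 455/25.
As a reduced fraction: E[X] = 91/5 ≈ 18.200000.
Is E[X] < 1? NO.
Since E[X] ≥ 1, the first-moment bound is inconclusive at n = 15; it does NOT by itself certify R_5(3) > 15.

E[X] = 91/5 ≈ 18.200000; E[X] ≥ 1; first-moment method inconclusive here.


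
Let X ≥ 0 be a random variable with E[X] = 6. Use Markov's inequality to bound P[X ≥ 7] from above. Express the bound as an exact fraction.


μ = E[X] = 6, a = 7.
Markov: P[X ≥ 7] ≤ μ/a = (6)/7 = 6/7.
Numerically: ≈ 0.8571.
(Since a = 7 > μ = 6.0000, the bound 6/7 is < 1 and informative.)

P[X ≥ 7] ≤ 6/7 ≈ 0.8571.


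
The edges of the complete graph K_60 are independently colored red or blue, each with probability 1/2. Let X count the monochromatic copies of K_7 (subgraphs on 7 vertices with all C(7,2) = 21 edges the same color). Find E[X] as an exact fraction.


Let X = Σ_S X_S over the C(60, 7) = 386206920 subsets S of size 7, where X_S = 1 if the K_7 on S is monochromatic.
For a fixed S, the K_7 on S has C(7, 2) = 21 edges. P[all 21 edges red] = (1/2)^21, and likewise for blue, so P[monochromatic] = 2·(1/2)^21 = 2^{1 − 21} = 1/1048576.
By linearity of expectation: E[X] = C(60, 7) · 2^{1 − 21} = 386206920 · 1/1048576 = 48275865/131072.
Numerically: E[X] ≈ 368.315620.

E[X] = C(60,7)·2^(1−C(7,2)) = 48275865/131072 ≈ 368.315620.


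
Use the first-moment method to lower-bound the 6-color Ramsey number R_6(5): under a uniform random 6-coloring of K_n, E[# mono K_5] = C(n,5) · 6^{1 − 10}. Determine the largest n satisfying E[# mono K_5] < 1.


We need C(n, 5) · 6^{1 − 10} < 1, i.e. C(n, 5) < 6^{10 − 1} = 10077696.
Check values of n near the boundary:
  n = 64: C(64, 5) = 7624512; 7624512 < 10077696? YES
  n = 65: C(65, 5) = 8259888; 8259888 < 10077696? YES
  n = 66: C(66, 5) = 8936928; 8936928 < 10077696? YES
  n = 67: C(67, 5) = 9657648; 9657648 < 10077696? YES
  n = 68: C(68, 5) = 10424128; 10424128 < 10077696? NO
  n = 69: C(69, 5) = 11238513; 11238513 < 10077696? NO
The largest n with C(n, 5) < 10077696 is n = 67 (where E[X] = 67067/69984 ≈ 0.958). Hence R_6(5) > 67, i.e. R_6(5) ≥ 68.

Largest n = 67; hence R_6(5) > 67.


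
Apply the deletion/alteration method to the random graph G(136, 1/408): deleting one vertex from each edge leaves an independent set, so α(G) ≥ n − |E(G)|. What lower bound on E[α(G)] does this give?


E[|E(G)|] = C(136, 2)·p = 9180 · (1/408) = 45/2.
E[α(G)] ≥ n − E[|E(G)|] = 136 − 45/2 = 227/2.
Numerically: ≈ 113.5000.
(This is only a lower bound; the true E[α(G)] may be larger.)

E[α(G)] ≥ 227/2 ≈ 113.5000.


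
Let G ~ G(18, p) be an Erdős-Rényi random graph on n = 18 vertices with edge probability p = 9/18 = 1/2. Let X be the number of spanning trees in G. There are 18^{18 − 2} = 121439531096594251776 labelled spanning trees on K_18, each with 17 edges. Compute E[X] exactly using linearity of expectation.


K_18 has 18^{18 − 2} = 121439531096594251776 labelled spanning trees.
For each such spanning tree H, let X_H = 1 if all 17 edges of H are present in G. Then P[X_H = 1] = p^{17} = (1/2)^{17} = 1/131072.
By linearity: E[X] = Σ_H E[X_H] = 121439531096594251776 · p^{17} = 121439531096594251776 · 1/131072 = 1853020188851841/2.
Numerically: E[X] ≈ 9.27e+14.

E[X] = 121439531096594251776 · (1/2)^{17} = 1853020188851841/2 ≈ 9.27e+14.


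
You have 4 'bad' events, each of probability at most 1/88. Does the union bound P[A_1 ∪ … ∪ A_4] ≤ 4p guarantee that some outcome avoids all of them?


Union bound: P[∪_{i=1}^{4} A_i] ≤ Σ_i P[A_i] ≤ 4·p = 4·(1/88) = 1/22.
Numerically: 1/22 ≈ 0.045.
Is 1/22 < 1? YES.
Since P[∪ A_i] ≤ 1/22 < 1, the complement has P[∩ A_i^c] ≥ 1 − 1/22 = 21/22 > 0, so some outcome avoids every A_i.

4·p = 1/22 ≈ 0.045; existence CERTIFIED by the union bound.


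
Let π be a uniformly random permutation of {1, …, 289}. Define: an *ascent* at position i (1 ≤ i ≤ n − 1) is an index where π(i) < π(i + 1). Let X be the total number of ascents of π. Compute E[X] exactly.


Write X = Σ X_I over i = 1, …, 288, with X_I the indicator of one ascent.
There are 288 indicators.
For each fixed i, the pair (π(i), π(i+1)) is a uniformly random ordered pair of distinct values from {1, …, 289}; by symmetry P[π(i) < π(i+1)] = 1/2.
By linearity: E[X] = 288 · (1/2) = (289 − 1) · (1/2) = 144 ≈ 144.000000.

E[X] = 144 = 144.000000.


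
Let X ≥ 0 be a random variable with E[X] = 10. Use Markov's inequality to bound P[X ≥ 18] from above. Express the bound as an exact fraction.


μ = E[X] = 10, a = 18.
Markov: P[X ≥ 18] ≤ μ/a = (10)/18 = 5/9.
Numerically: ≈ 0.5556.
(Since a = 18 > μ = 10.0000, the bound 5/9 is < 1 and informative.)

P[X ≥ 18] ≤ 5/9 ≈ 0.5556.


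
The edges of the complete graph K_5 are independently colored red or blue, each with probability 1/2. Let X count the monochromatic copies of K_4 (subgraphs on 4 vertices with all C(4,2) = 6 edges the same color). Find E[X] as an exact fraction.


Let X = Σ_S X_S over the C(5, 4) = 5 subsets S of size 4, where X_S = 1 if the K_4 on S is monochromatic.
For a fixed S, the K_4 on S has C(4, 2) = 6 edges. P[all 6 edges red] = (1/2)^6, and likewise for blue, so P[monochromatic] = 2·(1/2)^6 = 2^{1 − 6} = 1/32.
By linearity: E[X] = C(5, 4) · 2^{1 − 6} = 5 · 1/32 = 5/32.
Numerically: E[X] ≈ 0.156250.

E[X] = C(5,4)·2^(1−C(4,2)) = 5/32 ≈ 0.156250.


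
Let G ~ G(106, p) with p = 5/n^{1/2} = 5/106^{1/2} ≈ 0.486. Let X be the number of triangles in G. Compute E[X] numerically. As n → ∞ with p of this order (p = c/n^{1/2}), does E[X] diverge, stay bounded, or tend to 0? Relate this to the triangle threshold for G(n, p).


Number of potential triangles: C(106, 3) = 192920.
Each occurs with probability p³ ≈ (0.486)³ ≈ 1.14538e-01.
By linearity: E[X] = C(106, 3)·p³ ≈ 192920 · 1.14538e-01 ≈ 22096.753.
Since α = 1/2 < 1, p = c/n^{1/2} ≫ 1/n is above the triangle threshold p ~ 1/n. Asymptotically E[X] ~ (c³/6)·n^{3(1−α)} = (5³/6)·n^{1.5} → ∞; triangles are abundant w.h.p.

E[X] ≈ 22096.753; in regime p = Θ(1/n^{1/2}) E[X] diverges (above the triangle threshold p ~ 1/n).


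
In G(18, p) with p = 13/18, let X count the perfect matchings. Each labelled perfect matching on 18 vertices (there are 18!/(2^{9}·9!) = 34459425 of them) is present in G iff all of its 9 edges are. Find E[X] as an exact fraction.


K_18 has 18!/(2^{9}·9!) = 34459425 labelled perfect matchings.
For each such perfect matching H, let X_H = 1 if all 9 edges of H are present in G. Then P[X_H = 1] = p^{9} = (13/18)^{9} = 10604499373/198359290368.
By linearity: E[X] = Σ_H E[X_H] = 34459425 · p^{9} = 34459425 · 10604499373/198359290368 = 4511419145758525/2448880128.
Numerically: E[X] ≈ 1.842e+06.

E[X] = 34459425 · (13/18)^{9} = 4511419145758525/2448880128 ≈ 1.842e+06.


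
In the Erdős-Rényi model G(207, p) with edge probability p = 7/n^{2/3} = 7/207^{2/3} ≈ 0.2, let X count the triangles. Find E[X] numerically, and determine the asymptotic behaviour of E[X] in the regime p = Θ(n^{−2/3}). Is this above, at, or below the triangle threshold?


Number of potential triangles: C(207, 3) = 1456935.
Each occurs with probability p³ ≈ (0.2)³ ≈ 8.004854e-03.
By linearity: E[X] = C(207, 3)·p³ ≈ 1456935 · 8.004854e-03 ≈ 11662.5523.
Since α = 2/3 < 1, p = c/n^{2/3} ≫ 1/n is above the triangle threshold p ~ 1/n. Asymptotically E[X] ~ (c³/6)·n^{3(1−α)} = (7³/6)·n^{1} → ∞; triangles are abundant w.h.p.

E[X] ≈ 11662.5523; in regime p = Θ(1/n^{2/3}) E[X] diverges (above the triangle threshold p ~ 1/n).


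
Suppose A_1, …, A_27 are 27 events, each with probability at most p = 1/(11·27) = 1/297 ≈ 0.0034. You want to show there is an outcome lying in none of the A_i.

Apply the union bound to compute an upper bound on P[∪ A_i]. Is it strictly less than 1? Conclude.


Union bound: P[∪_{i=1}^{27} A_i] ≤ Σ_i P[A_i] ≤ 27·p = 27·(1/297) = 1/11.
Numerically: 1/11 ≈ 0.0909.
Is 1/11 < 1? YES.
Since P[∪ A_i] ≤ 1/11 < 1, the complement has P[∩ A_i^c] ≥ 1 − 1/11 = 10/11 > 0, so some outcome avoids every A_i.

27·p = 1/11 ≈ 0.0909; existence CERTIFIED by the union bound.


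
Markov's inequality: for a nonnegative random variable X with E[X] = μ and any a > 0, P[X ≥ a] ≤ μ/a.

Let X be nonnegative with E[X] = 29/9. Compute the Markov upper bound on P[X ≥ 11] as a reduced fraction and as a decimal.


μ = E[X] = 29/9, a = 11.
Markov: P[X ≥ 11] ≤ μ/a = (29/9)/11 = 29/99.
Numerically: ≈ 0.29293.
(Since a = 11 > μ = 3.22222, the bound 29/99 is < 1 and informative.)

P[X ≥ 11] ≤ 29/99 ≈ 0.29293.


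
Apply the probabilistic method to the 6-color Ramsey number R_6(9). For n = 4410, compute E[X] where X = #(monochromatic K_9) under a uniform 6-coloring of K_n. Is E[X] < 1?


E[X] = C(4410, 9) · 6^{1 − 36} = 1724394906266704102180823710 · 6^{−35} = 1724394906266704102180823710/1719070799748422591028658176.
As a reduced fraction: E[X] = 862197453133352051090411855/859535399874211295514329088 ≈ 1.0030971.
Is E[X] < 1? NO.
Since E[X] ≥ 1, the first-moment bound is inconclusive at n = 4410; it does NOT by itself certify R_6(9) > 4410.

E[X] = 862197453133352051090411855/859535399874211295514329088 ≈ 1.0030971; E[X] ≥ 1; first-moment method inconclusive here.


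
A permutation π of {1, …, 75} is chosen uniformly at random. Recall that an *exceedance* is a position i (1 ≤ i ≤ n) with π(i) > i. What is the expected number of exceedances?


Write X = Σ_{i=1}^{75} X_i, where X_i = 1_{π(i) > i}.
For each fixed i, π(i) is uniform over {1, …, 75} (marginal of a uniform permutation), so P[π(i) > i] = (n − i)/n. Summing: Σ_{i=1}^{75} (n − i)/n = (0 + 1 + … + 74)/75 = 75(75 − 1)/(2·75) = (75 − 1)/2.
Hence E[X] = Σ_{i=1}^{75} (75 − i)/75 = 37 ≈ 37.000000.

E[X] = 37 = 37.000000.


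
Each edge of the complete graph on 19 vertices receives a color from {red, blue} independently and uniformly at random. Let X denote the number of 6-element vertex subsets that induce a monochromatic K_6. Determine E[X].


Let X = Σ_S X_S over the C(19, 6) = 27132 subsets S of size 6, where X_S = 1 if the K_6 on S is monochromatic.
For a fixed S, the K_6 on S has C(6, 2) = 15 edges. P[all 15 edges red] = (1/2)^15, and likewise for blue, so P[monochromatic] = 2·(1/2)^15 = 2^{1 − 15} = 1/16384.
By linearity: E[X] = C(19, 6) · 2^{1 − 15} = 27132 · 1/16384 = 6783/4096.
Numerically: E[X] ≈ 1.65601.

E[X] = C(19,6)·2^(1−C(6,2)) = 6783/4096 ≈ 1.65601.


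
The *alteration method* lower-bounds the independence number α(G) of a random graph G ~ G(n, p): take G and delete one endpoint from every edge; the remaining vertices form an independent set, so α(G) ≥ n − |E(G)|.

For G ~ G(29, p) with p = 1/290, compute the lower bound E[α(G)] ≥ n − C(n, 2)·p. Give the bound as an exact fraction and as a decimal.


E[|E(G)|] = C(29, 2)·p = 406 · (1/290) = 7/5.
E[α(G)] ≥ n − E[|E(G)|] = 29 − 7/5 = 138/5.
Numerically: ≈ 27.600000.
(This is only a lower bound; the true E[α(G)] may be larger.)

E[α(G)] ≥ 138/5 ≈ 27.600000.


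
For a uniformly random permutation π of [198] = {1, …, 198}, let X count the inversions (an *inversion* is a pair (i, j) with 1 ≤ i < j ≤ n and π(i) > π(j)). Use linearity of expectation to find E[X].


Write X = Σ X_I over the C(198, 2) = 19503 pairs i < j, with X_I the indicator of one inversion.
There are 19503 indicators.
For each fixed pair i < j, the values π(i) and π(j) are two distinct elements of {1, …, 198} in uniformly random order; by symmetry P[π(i) > π(j)] = 1/2.
By linearity: E[X] = 19503 · (1/2) = C(198, 2) · (1/2) = 19503/2 = 19503/2 ≈ 9751.500.

E[X] = 19503/2 = 9751.500.


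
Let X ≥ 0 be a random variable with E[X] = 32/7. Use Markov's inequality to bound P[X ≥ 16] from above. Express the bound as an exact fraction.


μ = E[X] = 32/7, a = 16.
Markov: P[X ≥ 16] ≤ μ/a = (32/7)/16 = 2/7.
Numerically: ≈ 0.28571.
(Since a = 16 > μ = 4.57143, the bound 2/7 is < 1 and informative.)

P[X ≥ 16] ≤ 2/7 ≈ 0.28571.


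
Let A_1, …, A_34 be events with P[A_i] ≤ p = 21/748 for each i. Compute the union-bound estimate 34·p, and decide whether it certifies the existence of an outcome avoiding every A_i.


Union bound: P[∪_{i=1}^{34} A_i] ≤ Σ_i P[A_i] ≤ 34·p = 34·(21/748) = 21/22.
Numerically: 21/22 ≈ 0.9545.
Is 21/22 < 1? YES.
Since P[∪ A_i] ≤ 21/22 < 1, the complement has P[∩ A_i^c] ≥ 1 − 21/22 = 1/22 > 0, so some outcome avoids every A_i.

34·p = 21/22 ≈ 0.9545; existence CERTIFIED by the union bound.


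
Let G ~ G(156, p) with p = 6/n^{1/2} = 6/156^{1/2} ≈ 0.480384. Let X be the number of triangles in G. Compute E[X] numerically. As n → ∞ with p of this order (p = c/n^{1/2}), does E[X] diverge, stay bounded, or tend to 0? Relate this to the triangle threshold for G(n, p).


Number of potential triangles: C(156, 3) = 620620.
Each occurs with probability p³ ≈ (0.480384)³ ≈ 1.10857953e-01.
By linearity: E[X] = C(156, 3)·p³ ≈ 620620 · 1.10857953e-01 ≈ 68800.662564.
Since α = 1/2 < 1, p = c/n^{1/2} ≫ 1/n is above the triangle threshold p ~ 1/n. Asymptotically E[X] ~ (c³/6)·n^{3(1−α)} = (6³/6)·n^{1.5} → ∞; triangles are abundant w.h.p.

E[X] ≈ 68800.662564; in regime p = Θ(1/n^{1/2}) E[X] diverges (above the triangle threshold p ~ 1/n).


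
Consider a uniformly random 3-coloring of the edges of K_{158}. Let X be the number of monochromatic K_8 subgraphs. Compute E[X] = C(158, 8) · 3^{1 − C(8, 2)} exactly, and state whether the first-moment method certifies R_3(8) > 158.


E[X] = C(158, 8) · 3^{1 − 28} = 8044984271181 · 3^{−27} = 8044984271181/7625597484987.
As a reduced fraction: E[X] = 2681661423727/2541865828329 ≈ 1.05500.
Is E[X] < 1? NO.
Since E[X] ≥ 1, the first-moment bound is inconclusive at n = 158; it does NOT by itself certify R_3(8) > 158.

E[X] = 2681661423727/2541865828329 ≈ 1.05500; E[X] ≥ 1; first-moment method inconclusive here.


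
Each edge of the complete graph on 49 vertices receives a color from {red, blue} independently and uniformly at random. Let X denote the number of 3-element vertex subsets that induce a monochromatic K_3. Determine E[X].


Let X = Σ_S X_S over the C(49, 3) = 18424 subsets S of size 3, where X_S = 1 if the K_3 on S is monochromatic.
For a fixed S, the K_3 on S has C(3, 2) = 3 edges. P[all 3 edges red] = (1/2)^3, and likewise for blue, so P[monochromatic] = 2·(1/2)^3 = 2^{1 − 3} = 1/4.
Summing: E[X] = C(49, 3) · 2^{1 − 3} = 18424 · 1/4 = 4606.
Numerically: E[X] ≈ 4606.00000.

E[X] = C(49,3)·2^(1−C(3,2)) = 4606 ≈ 4606.00000.


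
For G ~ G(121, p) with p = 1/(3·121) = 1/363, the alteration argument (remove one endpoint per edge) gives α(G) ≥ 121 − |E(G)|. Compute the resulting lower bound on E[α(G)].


E[|E(G)|] = C(121, 2)·p = 7260 · (1/363) = 20.
E[α(G)] ≥ n − E[|E(G)|] = 121 − 20 = 101.
Numerically: ≈ 101.0000.
(This is only a lower bound; the true E[α(G)] may be larger.)

E[α(G)] ≥ 101 ≈ 101.0000.


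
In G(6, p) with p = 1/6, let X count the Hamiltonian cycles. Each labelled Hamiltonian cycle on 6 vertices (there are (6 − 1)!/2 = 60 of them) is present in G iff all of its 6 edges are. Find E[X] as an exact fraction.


K_6 has (6 − 1)!/2 = 60 labelled Hamiltonian cycles.
For each such Hamiltonian cycle H, let X_H = 1 if all 6 edges of H are present in G. Then P[X_H = 1] = p^{6} = (1/6)^{6} = 1/46656.
Summing the indicators: E[X] = Σ_H E[X_H] = 60 · p^{6} = 60 · 1/46656 = 5/3888.
Numerically: E[X] ≈ 0.00129.

E[X] = 60 · (1/6)^{6} = 5/3888 ≈ 0.00129.


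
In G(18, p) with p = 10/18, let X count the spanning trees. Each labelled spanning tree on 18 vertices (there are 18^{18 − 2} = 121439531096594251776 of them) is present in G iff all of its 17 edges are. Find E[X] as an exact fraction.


K_18 has 18^{18 − 2} = 121439531096594251776 labelled spanning trees.
For each such spanning tree H, let X_H = 1 if all 17 edges of H are present in G. Then P[X_H = 1] = p^{17} = (5/9)^{17} = 762939453125/16677181699666569.
Summing the indicators: E[X] = Σ_H E[X_H] = 121439531096594251776 · p^{17} = 121439531096594251776 · 762939453125/16677181699666569 = 50000000000000000/9.
Numerically: E[X] ≈ 5.55556e+15.

E[X] = 121439531096594251776 · (5/9)^{17} = 50000000000000000/9 ≈ 5.55556e+15.


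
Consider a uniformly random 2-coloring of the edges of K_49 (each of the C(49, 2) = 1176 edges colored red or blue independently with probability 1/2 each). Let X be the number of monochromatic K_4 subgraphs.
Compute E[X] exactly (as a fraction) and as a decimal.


Let X = Σ_S X_S over the C(49, 4) = 211876 subsets S of size 4, where X_S = 1 if the K_4 on S is monochromatic.
For a fixed S, the K_4 on S has C(4, 2) = 6 edges. P[all 6 edges red] = (1/2)^6, and likewise for blue, so P[monochromatic] = 2·(1/2)^6 = 2^{1 − 6} = 1/32.
Summing: E[X] = C(49, 4) · 2^{1 − 6} = 211876 · 1/32 = 52969/8.
Numerically: E[X] ≈ 6621.1250.

E[X] = C(49,4)·2^(1−C(4,2)) = 52969/8 ≈ 6621.1250.


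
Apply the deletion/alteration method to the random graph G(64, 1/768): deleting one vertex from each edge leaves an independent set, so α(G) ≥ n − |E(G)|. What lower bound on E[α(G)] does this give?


E[|E(G)|] = C(64, 2)·p = 2016 · (1/768) = 21/8.
E[α(G)] ≥ n − E[|E(G)|] = 64 − 21/8 = 491/8.
Numerically: ≈ 61.375.
(This is only a lower bound; the true E[α(G)] may be larger.)

E[α(G)] ≥ 491/8 ≈ 61.375.


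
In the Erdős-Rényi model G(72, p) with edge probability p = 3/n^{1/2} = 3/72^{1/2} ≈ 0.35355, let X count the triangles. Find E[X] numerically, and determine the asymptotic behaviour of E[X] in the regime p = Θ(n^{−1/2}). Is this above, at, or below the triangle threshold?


Number of potential triangles: C(72, 3) = 59640.
Each occurs with probability p³ ≈ (0.35355)³ ≈ 4.4194174e-02.
By linearity: E[X] = C(72, 3)·p³ ≈ 59640 · 4.4194174e-02 ≈ 2635.74053.
Since α = 1/2 < 1, p = c/n^{1/2} ≫ 1/n is above the triangle threshold p ~ 1/n. Asymptotically E[X] ~ (c³/6)·n^{3(1−α)} = (3³/6)·n^{1.5} → ∞; triangles are abundant w.h.p.

E[X] ≈ 2635.74053; in regime p = Θ(1/n^{1/2}) E[X] diverges (above the triangle threshold p ~ 1/n).


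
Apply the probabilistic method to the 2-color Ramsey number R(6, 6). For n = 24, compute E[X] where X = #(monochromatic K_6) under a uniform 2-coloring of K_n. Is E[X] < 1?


E[X] = C(24, 6) · 2^{1 − 15} = 134596 · 2^{−14} = 134596/16384.
As a reduced fraction: E[X] = 33649/4096 ≈ 8.2150879.
Is E[X] < 1? NO.
Since E[X] ≥ 1, the first-moment bound is inconclusive at n = 24; it does NOT by itself certify R(6, 6) > 24.

E[X] = 33649/4096 ≈ 8.2150879; E[X] ≥ 1; first-moment method inconclusive here.


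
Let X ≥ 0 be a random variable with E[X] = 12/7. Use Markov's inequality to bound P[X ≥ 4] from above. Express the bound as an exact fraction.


μ = E[X] = 12/7, a = 4.
Markov: P[X ≥ 4] ≤ μ/a = (12/7)/4 = 3/7.
Numerically: ≈ 0.429.
(Since a = 4 > μ = 1.714, the bound 3/7 is < 1 and informative.)

P[X ≥ 4] ≤ 3/7 ≈ 0.429.


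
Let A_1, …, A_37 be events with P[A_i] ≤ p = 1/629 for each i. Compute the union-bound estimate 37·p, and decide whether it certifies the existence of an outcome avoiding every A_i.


Union bound: P[∪_{i=1}^{37} A_i] ≤ Σ_i P[A_i] ≤ 37·p = 37·(1/629) = 1/17.
Numerically: 1/17 ≈ 0.05882.
Is 1/17 < 1? YES.
Since P[∪ A_i] ≤ 1/17 < 1, the complement has P[∩ A_i^c] ≥ 1 − 1/17 = 16/17 > 0, so some outcome avoids every A_i.

37·p = 1/17 ≈ 0.05882; existence CERTIFIED by the union bound.


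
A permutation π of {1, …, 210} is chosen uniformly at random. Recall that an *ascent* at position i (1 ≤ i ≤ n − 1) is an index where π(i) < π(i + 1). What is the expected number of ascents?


Write X = Σ X_I over i = 1, …, 209, with X_I the indicator of one ascent.
There are 209 indicators.
For each fixed i, the pair (π(i), π(i+1)) is a uniformly random ordered pair of distinct values from {1, …, 210}; by symmetry P[π(i) < π(i+1)] = 1/2.
By linearity: E[X] = 209 · (1/2) = (210 − 1) · (1/2) = 209/2 ≈ 104.5000.

E[X] = 209/2 = 104.5000.


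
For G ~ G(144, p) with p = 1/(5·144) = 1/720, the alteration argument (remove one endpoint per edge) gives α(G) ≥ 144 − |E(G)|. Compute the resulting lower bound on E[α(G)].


E[|E(G)|] = C(144, 2)·p = 10296 · (1/720) = 143/10.
E[α(G)] ≥ n − E[|E(G)|] = 144 − 143/10 = 1297/10.
Numerically: ≈ 129.7000.
(This is only a lower bound; the true E[α(G)] may be larger.)

E[α(G)] ≥ 1297/10 ≈ 129.7000.


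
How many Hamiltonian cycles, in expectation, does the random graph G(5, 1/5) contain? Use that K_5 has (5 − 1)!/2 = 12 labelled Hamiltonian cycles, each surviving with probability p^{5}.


K_5 has (5 − 1)!/2 = 12 labelled Hamiltonian cycles.
For each such Hamiltonian cycle H, let X_H = 1 if all 5 edges of H are present in G. Then P[X_H = 1] = p^{5} = (1/5)^{5} = 1/3125.
By linearity: E[X] = Σ_H E[X_H] = 12 · p^{5} = 12 · 1/3125 = 12/3125.
Numerically: E[X] ≈ 0.00384.

E[X] = 12 · (1/5)^{5} = 12/3125 ≈ 0.00384.


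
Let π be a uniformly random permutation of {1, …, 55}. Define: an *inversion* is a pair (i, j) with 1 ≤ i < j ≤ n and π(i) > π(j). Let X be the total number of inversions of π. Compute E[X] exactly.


Write X = Σ X_I over the C(55, 2) = 1485 pairs i < j, with X_I the indicator of one inversion.
There are 1485 indicators.
For each fixed pair i < j, the values π(i) and π(j) are two distinct elements of {1, …, 55} in uniformly random order; by symmetry P[π(i) > π(j)] = 1/2.
By linearity: E[X] = 1485 · (1/2) = C(55, 2) · (1/2) = 1485/2 = 1485/2 ≈ 742.50000.

E[X] = 1485/2 = 742.50000.


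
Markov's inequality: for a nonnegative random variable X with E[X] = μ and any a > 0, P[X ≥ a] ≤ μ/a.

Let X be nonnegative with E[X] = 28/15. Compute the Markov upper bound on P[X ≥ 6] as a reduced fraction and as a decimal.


μ = E[X] = 28/15, a = 6.
Markov: P[X ≥ 6] ≤ μ/a = (28/15)/6 = 14/45.
Numerically: ≈ 0.311.
(Since a = 6 > μ = 1.867, the bound 14/45 is < 1 and informative.)

P[X ≥ 6] ≤ 14/45 ≈ 0.311.


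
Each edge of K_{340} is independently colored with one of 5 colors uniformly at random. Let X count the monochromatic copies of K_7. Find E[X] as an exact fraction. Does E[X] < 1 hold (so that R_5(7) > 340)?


E[X] = C(340, 7) · 5^{1 − 21} = 97932136940560 · 5^{−20} = 97932136940560/95367431640625.
As a reduced fraction: E[X] = 19586427388112/19073486328125 ≈ 1.0269.
Is E[X] < 1? NO.
Since E[X] ≥ 1, the first-moment bound is inconclusive at n = 340; it does NOT by itself certify R_5(7) > 340.

E[X] = 19586427388112/19073486328125 ≈ 1.0269; E[X] ≥ 1; first-moment method inconclusive here.


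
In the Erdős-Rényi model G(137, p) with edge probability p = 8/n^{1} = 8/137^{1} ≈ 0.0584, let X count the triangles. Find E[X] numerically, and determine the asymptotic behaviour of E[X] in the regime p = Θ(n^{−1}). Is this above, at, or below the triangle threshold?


Number of potential triangles: C(137, 3) = 419220.
Each occurs with probability p³ ≈ (0.0584)³ ≈ 1.99117e-04.
By linearity: E[X] = C(137, 3)·p³ ≈ 419220 · 1.99117e-04 ≈ 83.474.
Here α = 1, so p = 8/n is exactly at the triangle threshold p ~ 1/n. Asymptotically E[X] → c³/6 = 8³/6 = 256/3 ≈ 85.333, a bounded constant. In this regime the triangle count is asymptotically Poisson(c³/6).

E[X] ≈ 83.474; in regime p = Θ(1/n^{1}) E[X] stays bounded (at the triangle threshold p ~ 1/n).
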